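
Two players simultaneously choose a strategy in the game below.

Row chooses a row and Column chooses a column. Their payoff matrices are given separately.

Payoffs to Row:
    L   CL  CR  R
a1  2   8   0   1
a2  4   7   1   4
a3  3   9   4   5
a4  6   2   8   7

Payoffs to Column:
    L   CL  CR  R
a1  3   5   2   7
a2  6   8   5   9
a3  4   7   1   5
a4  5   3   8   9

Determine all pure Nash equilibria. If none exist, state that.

(a3, CL), (a4, R)

Mark each player's best response to every combination of opponents' strategies; a profile where every player is best-responding is a pure Nash equilibrium.
Row against L: payoffs 2, 4, 3, 6 → best response a4.
Row against CL: payoffs 8, 7, 9, 2 → best response a3.
Row against CR: payoffs 0, 1, 4, 8 → best response a4.
Row against R: payoffs 1, 4, 5, 7 → best response a4.
Column against a1: payoffs 3, 5, 2, 7 → best response R.
Column against a2: payoffs 6, 8, 5, 9 → best response R.
Column against a3: payoffs 4, 7, 1, 5 → best response CL.
Column against a4: payoffs 5, 3, 8, 9 → best response R.
Mutual best responses: (a3, CL); (a4, R).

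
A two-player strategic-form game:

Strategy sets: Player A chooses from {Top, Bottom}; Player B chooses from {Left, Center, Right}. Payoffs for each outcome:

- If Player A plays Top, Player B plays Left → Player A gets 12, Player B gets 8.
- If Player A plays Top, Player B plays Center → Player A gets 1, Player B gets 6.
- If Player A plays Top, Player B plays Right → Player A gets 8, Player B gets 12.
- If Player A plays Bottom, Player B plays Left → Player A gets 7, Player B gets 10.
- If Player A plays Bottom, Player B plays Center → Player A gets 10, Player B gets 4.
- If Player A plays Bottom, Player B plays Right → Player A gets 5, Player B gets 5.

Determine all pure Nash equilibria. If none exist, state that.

Player A against Left: payoffs 12, 7 → best response Top.
Player A against Center: payoffs 1, 10 → best response Bottom.
Player A against Right: payoffs 8, 5 → best response Top.
Player B against Top: payoffs 8, 6, 12 → best response Right.
Player B against Bottom: payoffs 10, 4, 5 → best response Left.
Mutual best responses: (Top, Right).

Pure NE: (Top, Right)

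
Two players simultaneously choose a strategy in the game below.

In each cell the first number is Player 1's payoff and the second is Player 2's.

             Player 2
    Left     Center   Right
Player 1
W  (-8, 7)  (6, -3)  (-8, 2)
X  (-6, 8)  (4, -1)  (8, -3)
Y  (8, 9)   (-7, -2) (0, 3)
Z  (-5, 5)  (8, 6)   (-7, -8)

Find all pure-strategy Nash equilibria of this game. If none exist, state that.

Check each profile: it is a Nash equilibrium iff no player can strictly gain by switching unilaterally.
(W, Left): Player 1 can switch to X (-8 → -6). Not NE.
(W, Center): Player 1 can switch to Z (6 → 8). Not NE.
(W, Right): Player 1 can switch to X (-8 → 8). Not NE.
(X, Left): Player 1 can switch to Y (-6 → 8). Not NE.
(X, Center): Player 1 can switch to W (4 → 6). Not NE.
(X, Right): Player 2 can switch to Left (-3 → 8). Not NE.
(Y, Left): Player 1 gets 8, best alternative -5; Player 2 gets 9, best alternative 3. No profitable deviation — NE.
(Y, Center): Player 1 can switch to W (-7 → 6). Not NE.
(Y, Right): Player 1 can switch to X (0 → 8). Not NE.
(Z, Left): Player 1 can switch to Y (-5 → 8). Not NE.
(Z, Center): Player 1 gets 8, best alternative 6; Player 2 gets 6, best alternative 5. No profitable deviation — NE.
(Z, Right): Player 1 can switch to X (-7 → 8). Not NE.

(Y, Left), (Z, Center)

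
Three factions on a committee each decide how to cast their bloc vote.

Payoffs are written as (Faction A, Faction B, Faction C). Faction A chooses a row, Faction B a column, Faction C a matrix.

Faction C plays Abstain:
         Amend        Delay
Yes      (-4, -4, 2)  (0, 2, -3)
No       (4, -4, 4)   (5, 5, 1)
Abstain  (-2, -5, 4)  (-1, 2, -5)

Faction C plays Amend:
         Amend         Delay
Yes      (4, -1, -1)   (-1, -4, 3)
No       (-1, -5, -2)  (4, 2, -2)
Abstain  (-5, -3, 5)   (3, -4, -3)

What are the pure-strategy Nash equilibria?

Pure NE: (No, Delay, Abstain)

Check each profile: it is a Nash equilibrium iff no player can strictly gain by switching unilaterally.
(Yes, Amend, Abstain): Faction A can switch to No (-4 → 4). Not NE.
(Yes, Amend, Amend): Faction C can switch to Abstain (-1 → 2). Not NE.
(Yes, Delay, Abstain): Faction A can switch to No (0 → 5). Not NE.
(Yes, Delay, Amend): Faction A can switch to No (-1 → 4). Not NE.
(No, Amend, Abstain): Faction B can switch to Delay (-4 → 5). Not NE.
(No, Amend, Amend): Faction A can switch to Yes (-1 → 4). Not NE.
(No, Delay, Abstain): Faction A gets 5, best alternative 0; Faction B gets 5, best alternative -4; Faction C gets 1, best alternative -2. No profitable deviation — NE.
(No, Delay, Amend): Faction C can switch to Abstain (-2 → 1). Not NE.
(Abstain, Amend, Abstain): Faction A can switch to No (-2 → 4). Not NE.
(Abstain, Amend, Amend): Faction A can switch to Yes (-5 → 4). Not NE.
(Abstain, Delay, Abstain): Faction A can switch to Yes (-1 → 0). Not NE.
(Abstain, Delay, Amend): Faction A can switch to No (3 → 4). Not NE.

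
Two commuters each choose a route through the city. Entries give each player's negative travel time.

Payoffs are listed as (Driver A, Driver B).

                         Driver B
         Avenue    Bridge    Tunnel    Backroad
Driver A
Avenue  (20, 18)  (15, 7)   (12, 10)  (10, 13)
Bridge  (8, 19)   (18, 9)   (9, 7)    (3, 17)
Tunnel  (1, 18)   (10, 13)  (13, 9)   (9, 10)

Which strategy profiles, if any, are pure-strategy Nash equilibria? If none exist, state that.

Driver A against Avenue: payoffs 20, 8, 1 → best response Avenue.
Driver A against Bridge: payoffs 15, 18, 10 → best response Bridge.
Driver A against Tunnel: payoffs 12, 9, 13 → best response Tunnel.
Driver A against Backroad: payoffs 10, 3, 9 → best response Avenue.
Driver B against Avenue: payoffs 18, 7, 10, 13 → best response Avenue.
Driver B against Bridge: payoffs 19, 9, 7, 17 → best response Avenue.
Driver B against Tunnel: payoffs 18, 13, 9, 10 → best response Avenue.
Mutual best responses: (Avenue, Avenue).

The unique pure-strategy Nash equilibrium is (Avenue, Avenue).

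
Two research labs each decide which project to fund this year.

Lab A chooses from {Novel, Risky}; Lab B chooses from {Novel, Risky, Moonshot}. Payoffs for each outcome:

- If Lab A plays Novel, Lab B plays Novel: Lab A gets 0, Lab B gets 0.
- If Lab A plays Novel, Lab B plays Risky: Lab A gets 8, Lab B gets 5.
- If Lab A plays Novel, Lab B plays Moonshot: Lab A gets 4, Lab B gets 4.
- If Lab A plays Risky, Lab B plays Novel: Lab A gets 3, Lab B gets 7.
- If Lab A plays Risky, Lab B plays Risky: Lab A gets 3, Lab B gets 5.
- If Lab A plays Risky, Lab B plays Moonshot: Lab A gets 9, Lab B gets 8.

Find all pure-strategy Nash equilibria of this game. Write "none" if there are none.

Lab A against Novel: payoffs 0, 3 → best response Risky.
Lab A against Risky: payoffs 8, 3 → best response Novel.
Lab A against Moonshot: payoffs 4, 9 → best response Risky.
Lab B against Novel: payoffs 0, 5, 4 → best response Risky.
Lab B against Risky: payoffs 7, 5, 8 → best response Moonshot.
Mutual best responses: (Novel, Risky); (Risky, Moonshot).

The pure Nash equilibria are (Novel, Risky), (Risky, Moonshot).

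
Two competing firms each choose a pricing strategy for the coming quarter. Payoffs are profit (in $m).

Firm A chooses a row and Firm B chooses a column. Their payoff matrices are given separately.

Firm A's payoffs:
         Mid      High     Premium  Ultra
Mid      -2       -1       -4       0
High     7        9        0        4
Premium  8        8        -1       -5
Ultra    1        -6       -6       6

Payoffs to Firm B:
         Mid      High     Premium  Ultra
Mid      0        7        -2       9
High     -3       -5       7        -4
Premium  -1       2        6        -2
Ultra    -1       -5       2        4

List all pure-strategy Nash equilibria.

Mark each player's best response to every combination of opponents' strategies; a profile where every player is best-responding is a pure Nash equilibrium.
Firm A against Mid: payoffs -2, 7, 8, 1 → best response Premium.
Firm A against High: payoffs -1, 9, 8, -6 → best response High.
Firm A against Premium: payoffs -4, 0, -1, -6 → best response High.
Firm A against Ultra: payoffs 0, 4, -5, 6 → best response Ultra.
Firm B against Mid: payoffs 0, 7, -2, 9 → best response Ultra.
Firm B against High: payoffs -3, -5, 7, -4 → best response Premium.
Firm B against Premium: payoffs -1, 2, 6, -2 → best response Premium.
Firm B against Ultra: payoffs -1, -5, 2, 4 → best response Ultra.
Mutual best responses: (High, Premium); (Ultra, Ultra).

Pure-strategy Nash equilibria: (High, Premium) and (Ultra, Ultra)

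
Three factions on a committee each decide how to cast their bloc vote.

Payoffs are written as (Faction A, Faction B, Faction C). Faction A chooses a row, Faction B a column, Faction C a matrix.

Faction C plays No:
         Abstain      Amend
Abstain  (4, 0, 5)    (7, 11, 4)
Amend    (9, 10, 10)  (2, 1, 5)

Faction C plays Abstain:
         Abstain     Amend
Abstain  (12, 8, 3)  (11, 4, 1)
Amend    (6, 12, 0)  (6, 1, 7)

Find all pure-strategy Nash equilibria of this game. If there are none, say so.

For each player, find the best response to each opponent profile; mutual best responses are the pure NE.
Faction A against (Abstain, No): payoffs 4, 9 → best response Amend.
Faction A against (Abstain, Abstain): payoffs 12, 6 → best response Abstain.
Faction A against (Amend, No): payoffs 7, 2 → best response Abstain.
Faction A against (Amend, Abstain): payoffs 11, 6 → best response Abstain.
Faction B against (Abstain, No): payoffs 0, 11 → best response Amend.
Faction B against (Abstain, Abstain): payoffs 8, 4 → best response Abstain.
Faction B against (Amend, No): payoffs 10, 1 → best response Abstain.
Faction B against (Amend, Abstain): payoffs 12, 1 → best response Abstain.
Faction C against (Abstain, Abstain): payoffs 5, 3 → best response No.
Faction C against (Abstain, Amend): payoffs 4, 1 → best response No.
Faction C against (Amend, Abstain): payoffs 10, 0 → best response No.
Faction C against (Amend, Amend): payoffs 5, 7 → best response Abstain.
Mutual best responses: (Abstain, Amend, No); (Amend, Abstain, No).

(Abstain, Amend, No); (Amend, Abstain, No)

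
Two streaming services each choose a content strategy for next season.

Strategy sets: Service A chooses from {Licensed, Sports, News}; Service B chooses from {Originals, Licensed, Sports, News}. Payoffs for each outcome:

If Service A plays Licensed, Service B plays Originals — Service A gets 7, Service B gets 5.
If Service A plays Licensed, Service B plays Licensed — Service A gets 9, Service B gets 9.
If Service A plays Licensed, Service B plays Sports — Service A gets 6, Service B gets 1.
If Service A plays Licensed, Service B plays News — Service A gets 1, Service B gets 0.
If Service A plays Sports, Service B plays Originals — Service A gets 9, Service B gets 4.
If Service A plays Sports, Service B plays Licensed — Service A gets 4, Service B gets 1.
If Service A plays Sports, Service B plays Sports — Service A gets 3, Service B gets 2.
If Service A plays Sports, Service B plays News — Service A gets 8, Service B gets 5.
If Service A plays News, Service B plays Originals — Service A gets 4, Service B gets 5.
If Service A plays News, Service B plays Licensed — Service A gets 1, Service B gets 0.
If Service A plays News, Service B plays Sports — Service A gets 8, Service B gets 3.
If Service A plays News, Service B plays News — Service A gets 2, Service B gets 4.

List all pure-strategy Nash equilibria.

For each strategy profile, look for a profitable unilateral deviation.
(Licensed, Originals): Service A can switch to Sports (7 → 9). Not NE.
(Licensed, Licensed): Service A gets 9, best alternative 4; Service B gets 9, best alternative 5. No profitable deviation — NE.
(Licensed, Sports): Service A can switch to News (6 → 8). Not NE.
(Licensed, News): Service A can switch to Sports (1 → 8). Not NE.
(Sports, Originals): Service B can switch to News (4 → 5). Not NE.
(Sports, Licensed): Service A can switch to Licensed (4 → 9). Not NE.
(Sports, Sports): Service A can switch to Licensed (3 → 6). Not NE.
(Sports, News): Service A gets 8, best alternative 2; Service B gets 5, best alternative 4. No profitable deviation — NE.
(News, Originals): Service A can switch to Licensed (4 → 7). Not NE.
(News, Licensed): Service A can switch to Licensed (1 → 9). Not NE.
(The remaining 2 profiles each have a profitable deviation by the same check.)

Pure-strategy Nash equilibria: (Licensed, Licensed); (Sports, News)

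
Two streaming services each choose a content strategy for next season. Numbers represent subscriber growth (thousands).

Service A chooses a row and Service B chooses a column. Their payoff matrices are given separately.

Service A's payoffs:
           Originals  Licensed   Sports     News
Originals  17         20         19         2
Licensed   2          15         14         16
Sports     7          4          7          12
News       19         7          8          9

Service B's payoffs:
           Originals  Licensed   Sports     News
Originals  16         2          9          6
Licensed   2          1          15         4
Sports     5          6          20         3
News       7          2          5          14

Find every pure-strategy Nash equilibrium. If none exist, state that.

Mark each player's best response to every combination of opponents' strategies; a profile where every player is best-responding is a pure Nash equilibrium.
Service A against Originals: payoffs 17, 2, 7, 19 → best response News.
Service A against Licensed: payoffs 20, 15, 4, 7 → best response Originals.
Service A against Sports: payoffs 19, 14, 7, 8 → best response Originals.
Service A against News: payoffs 2, 16, 12, 9 → best response Licensed.
Service B against Originals: payoffs 16, 2, 9, 6 → best response Originals.
Service B against Licensed: payoffs 2, 1, 15, 4 → best response Sports.
Service B against Sports: payoffs 5, 6, 20, 3 → best response Sports.
Service B against News: payoffs 7, 2, 5, 14 → best response News.
No profile is a mutual best response for all players.

There is no pure-strategy Nash equilibrium.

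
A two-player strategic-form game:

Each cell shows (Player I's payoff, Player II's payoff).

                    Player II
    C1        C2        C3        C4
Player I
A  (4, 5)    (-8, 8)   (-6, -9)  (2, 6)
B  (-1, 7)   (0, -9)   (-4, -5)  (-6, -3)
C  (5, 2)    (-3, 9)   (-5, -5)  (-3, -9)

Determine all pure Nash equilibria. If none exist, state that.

Mark each player's best response to every combination of opponents' strategies; a profile where every player is best-responding is a pure Nash equilibrium.
Player I against C1: payoffs 4, -1, 5 → best response C.
Player I against C2: payoffs -8, 0, -3 → best response B.
Player I against C3: payoffs -6, -4, -5 → best response B.
Player I against C4: payoffs 2, -6, -3 → best response A.
Player II against A: payoffs 5, 8, -9, 6 → best response C2.
Player II against B: payoffs 7, -9, -5, -3 → best response C1.
Player II against C: payoffs 2, 9, -5, -9 → best response C2.
No profile is a mutual best response for all players.

No pure-strategy Nash equilibrium.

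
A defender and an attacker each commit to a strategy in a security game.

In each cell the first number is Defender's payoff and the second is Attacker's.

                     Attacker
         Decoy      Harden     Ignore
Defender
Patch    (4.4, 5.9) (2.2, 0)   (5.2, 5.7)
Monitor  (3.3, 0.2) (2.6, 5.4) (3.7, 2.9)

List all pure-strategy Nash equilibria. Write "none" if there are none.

Defender against Decoy: payoffs 4.4, 3.3 → best response Patch.
Defender against Harden: payoffs 2.2, 2.6 → best response Monitor.
Defender against Ignore: payoffs 5.2, 3.7 → best response Patch.
Attacker against Patch: payoffs 5.9, 0, 5.7 → best response Decoy.
Attacker against Monitor: payoffs 0.2, 5.4, 2.9 → best response Harden.
Mutual best responses: (Patch, Decoy); (Monitor, Harden).

Pure-strategy Nash equilibria: (Patch, Decoy) and (Monitor, Harden)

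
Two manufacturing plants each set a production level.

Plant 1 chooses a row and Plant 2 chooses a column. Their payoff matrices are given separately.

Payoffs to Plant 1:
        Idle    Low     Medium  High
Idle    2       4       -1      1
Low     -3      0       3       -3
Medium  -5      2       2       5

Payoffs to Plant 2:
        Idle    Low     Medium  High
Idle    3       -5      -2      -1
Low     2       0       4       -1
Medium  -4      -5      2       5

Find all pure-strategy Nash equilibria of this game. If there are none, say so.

Check each profile: it is a Nash equilibrium iff no player can strictly gain by switching unilaterally.
(Idle, Idle): Plant 1 gets 2, best alternative -3; Plant 2 gets 3, best alternative -1. No profitable deviation — NE.
(Idle, Low): Plant 2 can switch to Idle (-5 → 3). Not NE.
(Idle, Medium): Plant 1 can switch to Low (-1 → 3). Not NE.
(Idle, High): Plant 1 can switch to Medium (1 → 5). Not NE.
(Low, Idle): Plant 1 can switch to Idle (-3 → 2). Not NE.
(Low, Low): Plant 1 can switch to Idle (0 → 4). Not NE.
(Low, Medium): Plant 1 gets 3, best alternative 2; Plant 2 gets 4, best alternative 2. No profitable deviation — NE.
(Low, High): Plant 1 can switch to Idle (-3 → 1). Not NE.
(Medium, Idle): Plant 1 can switch to Idle (-5 → 2). Not NE.
(Medium, Low): Plant 1 can switch to Idle (2 → 4). Not NE.
(Medium, Medium): Plant 1 can switch to Low (2 → 3). Not NE.
(Medium, High): Plant 1 gets 5, best alternative 1; Plant 2 gets 5, best alternative 2. No profitable deviation — NE.

(Idle, Idle); (Low, Medium); (Medium, High)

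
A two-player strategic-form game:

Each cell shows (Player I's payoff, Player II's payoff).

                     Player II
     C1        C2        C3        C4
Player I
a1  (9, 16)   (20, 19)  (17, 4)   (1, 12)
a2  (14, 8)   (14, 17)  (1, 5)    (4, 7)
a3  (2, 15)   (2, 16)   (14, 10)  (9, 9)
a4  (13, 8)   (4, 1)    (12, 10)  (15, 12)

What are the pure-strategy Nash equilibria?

(a1, C1): Player I can switch to a2 (9 → 14). Not NE.
(a1, C2): Player I gets 20, best alternative 14; Player II gets 19, best alternative 16. No profitable deviation — NE.
(a1, C3): Player II can switch to C1 (4 → 16). Not NE.
(a1, C4): Player I can switch to a2 (1 → 4). Not NE.
(a2, C1): Player II can switch to C2 (8 → 17). Not NE.
(a2, C2): Player I can switch to a1 (14 → 20). Not NE.
(a2, C3): Player I can switch to a1 (1 → 17). Not NE.
(a4, C4): Player I gets 15, best alternative 9; Player II gets 12, best alternative 10. No profitable deviation — NE.
(The remaining 8 profiles each have a profitable deviation by the same check.)

(a1, C2) and (a4, C4)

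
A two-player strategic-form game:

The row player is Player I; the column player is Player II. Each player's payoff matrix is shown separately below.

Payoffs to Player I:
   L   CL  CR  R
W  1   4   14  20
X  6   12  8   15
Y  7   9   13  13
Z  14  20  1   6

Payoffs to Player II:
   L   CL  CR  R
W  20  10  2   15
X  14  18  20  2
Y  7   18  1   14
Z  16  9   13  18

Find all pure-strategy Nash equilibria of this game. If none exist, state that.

This game has no pure Nash equilibrium.

Player I against L: payoffs 1, 6, 7, 14 → best response Z.
Player I against CL: payoffs 4, 12, 9, 20 → best response Z.
Player I against CR: payoffs 14, 8, 13, 1 → best response W.
Player I against R: payoffs 20, 15, 13, 6 → best response W.
Player II against W: payoffs 20, 10, 2, 15 → best response L.
Player II against X: payoffs 14, 18, 20, 2 → best response CR.
Player II against Y: payoffs 7, 18, 1, 14 → best response CL.
Player II against Z: payoffs 16, 9, 13, 18 → best response R.
No profile is a mutual best response for all players.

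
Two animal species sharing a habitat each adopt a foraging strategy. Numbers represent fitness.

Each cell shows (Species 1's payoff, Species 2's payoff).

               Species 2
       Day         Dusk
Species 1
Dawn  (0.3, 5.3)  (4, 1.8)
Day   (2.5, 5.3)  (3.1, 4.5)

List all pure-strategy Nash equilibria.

The unique pure-strategy Nash equilibrium is (Day, Day).

(Dawn, Day): Species 1 can switch to Day (0.3 → 2.5). Not NE.
(Dawn, Dusk): Species 2 can switch to Day (1.8 → 5.3). Not NE.
(Day, Day): Species 1 gets 2.5, best alternative 0.3; Species 2 gets 5.3, best alternative 4.5. No profitable deviation — NE.
(Day, Dusk): Species 1 can switch to Dawn (3.1 → 4). Not NE.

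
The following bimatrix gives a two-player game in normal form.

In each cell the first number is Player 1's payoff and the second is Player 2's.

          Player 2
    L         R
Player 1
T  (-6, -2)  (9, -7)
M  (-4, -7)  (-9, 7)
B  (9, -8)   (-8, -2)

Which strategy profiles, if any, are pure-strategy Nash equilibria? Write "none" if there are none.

For each strategy profile, look for a profitable unilateral deviation.
(T, L): Player 1 can switch to M (-6 → -4). Not NE.
(T, R): Player 2 can switch to L (-7 → -2). Not NE.
(M, L): Player 1 can switch to B (-4 → 9). Not NE.
(M, R): Player 1 can switch to T (-9 → 9). Not NE.
(B, L): Player 2 can switch to R (-8 → -2). Not NE.
(B, R): Player 1 can switch to T (-8 → 9). Not NE.

There is no pure-strategy Nash equilibrium.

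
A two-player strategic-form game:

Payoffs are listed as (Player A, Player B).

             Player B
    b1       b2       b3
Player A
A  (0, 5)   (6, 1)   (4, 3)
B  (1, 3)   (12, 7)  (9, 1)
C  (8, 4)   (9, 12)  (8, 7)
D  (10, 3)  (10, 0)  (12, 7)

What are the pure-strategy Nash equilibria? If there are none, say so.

Player A against b1: payoffs 0, 1, 8, 10 → best response D.
Player A against b2: payoffs 6, 12, 9, 10 → best response B.
Player A against b3: payoffs 4, 9, 8, 12 → best response D.
Player B against A: payoffs 5, 1, 3 → best response b1.
Player B against B: payoffs 3, 7, 1 → best response b2.
Player B against C: payoffs 4, 12, 7 → best response b2.
Player B against D: payoffs 3, 0, 7 → best response b3.
Mutual best responses: (B, b2); (D, b3).

Pure-strategy Nash equilibria: (B, b2), (D, b3)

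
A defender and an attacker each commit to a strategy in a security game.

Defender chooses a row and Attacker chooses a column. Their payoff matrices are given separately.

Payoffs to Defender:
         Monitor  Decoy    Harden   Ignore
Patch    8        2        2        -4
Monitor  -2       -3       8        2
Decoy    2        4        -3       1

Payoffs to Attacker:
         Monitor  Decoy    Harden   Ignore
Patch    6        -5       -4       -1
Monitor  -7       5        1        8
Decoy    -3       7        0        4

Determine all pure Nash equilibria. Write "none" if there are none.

(Patch, Monitor), (Monitor, Ignore), (Decoy, Decoy)

For each player, find the best response to each opponent profile; mutual best responses are the pure NE.
Defender against Monitor: payoffs 8, -2, 2 → best response Patch.
Defender against Decoy: payoffs 2, -3, 4 → best response Decoy.
Defender against Harden: payoffs 2, 8, -3 → best response Monitor.
Defender against Ignore: payoffs -4, 2, 1 → best response Monitor.
Attacker against Patch: payoffs 6, -5, -4, -1 → best response Monitor.
Attacker against Monitor: payoffs -7, 5, 1, 8 → best response Ignore.
Attacker against Decoy: payoffs -3, 7, 0, 4 → best response Decoy.
Mutual best responses: (Patch, Monitor); (Monitor, Ignore); (Decoy, Decoy).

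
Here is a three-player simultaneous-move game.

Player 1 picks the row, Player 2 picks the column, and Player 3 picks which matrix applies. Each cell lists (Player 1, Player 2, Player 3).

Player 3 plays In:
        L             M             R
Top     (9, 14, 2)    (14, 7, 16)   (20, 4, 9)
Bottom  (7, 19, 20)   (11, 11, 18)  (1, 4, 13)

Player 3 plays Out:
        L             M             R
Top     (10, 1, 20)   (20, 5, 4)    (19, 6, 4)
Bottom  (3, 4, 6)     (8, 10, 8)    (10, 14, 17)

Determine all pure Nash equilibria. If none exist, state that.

There is no pure-strategy Nash equilibrium.

Player 1 against (L, In): payoffs 9, 7 → best response Top.
Player 1 against (L, Out): payoffs 10, 3 → best response Top.
Player 1 against (M, In): payoffs 14, 11 → best response Top.
Player 1 against (M, Out): payoffs 20, 8 → best response Top.
Player 1 against (R, In): payoffs 20, 1 → best response Top.
Player 1 against (R, Out): payoffs 19, 10 → best response Top.
Player 2 against (Top, In): payoffs 14, 7, 4 → best response L.
Player 2 against (Top, Out): payoffs 1, 5, 6 → best response R.
Player 2 against (Bottom, In): payoffs 19, 11, 4 → best response L.
Player 2 against (Bottom, Out): payoffs 4, 10, 14 → best response R.
Player 3 against (Top, L): payoffs 2, 20 → best response Out.
Player 3 against (Top, M): payoffs 16, 4 → best response In.
Player 3 against (Top, R): payoffs 9, 4 → best response In.
Player 3 against (Bottom, L): payoffs 20, 6 → best response In.
Player 3 against (Bottom, M): payoffs 18, 8 → best response In.
Player 3 against (Bottom, R): payoffs 13, 17 → best response Out.
No profile is a mutual best response for all players.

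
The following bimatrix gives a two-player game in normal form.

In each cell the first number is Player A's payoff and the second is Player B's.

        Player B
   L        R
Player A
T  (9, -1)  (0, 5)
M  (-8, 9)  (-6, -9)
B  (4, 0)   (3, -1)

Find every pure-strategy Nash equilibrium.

(T, L): Player B can switch to R (-1 → 5). Not NE.
(T, R): Player A can switch to B (0 → 3). Not NE.
(M, L): Player A can switch to T (-8 → 9). Not NE.
(M, R): Player A can switch to T (-6 → 0). Not NE.
(B, L): Player A can switch to T (4 → 9). Not NE.
(B, R): Player B can switch to L (-1 → 0). Not NE.

No pure-strategy Nash equilibrium.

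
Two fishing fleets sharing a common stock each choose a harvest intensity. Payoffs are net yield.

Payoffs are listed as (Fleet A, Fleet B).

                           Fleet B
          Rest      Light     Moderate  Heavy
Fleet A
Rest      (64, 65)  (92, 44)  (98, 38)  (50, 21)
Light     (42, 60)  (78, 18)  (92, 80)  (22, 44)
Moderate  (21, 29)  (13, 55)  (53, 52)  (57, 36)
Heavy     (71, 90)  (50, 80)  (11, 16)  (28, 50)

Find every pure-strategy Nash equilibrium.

For each player, find the best response to each opponent profile; mutual best responses are the pure NE.
Fleet A against Rest: payoffs 64, 42, 21, 71 → best response Heavy.
Fleet A against Light: payoffs 92, 78, 13, 50 → best response Rest.
Fleet A against Moderate: payoffs 98, 92, 53, 11 → best response Rest.
Fleet A against Heavy: payoffs 50, 22, 57, 28 → best response Moderate.
Fleet B against Rest: payoffs 65, 44, 38, 21 → best response Rest.
Fleet B against Light: payoffs 60, 18, 80, 44 → best response Moderate.
Fleet B against Moderate: payoffs 29, 55, 52, 36 → best response Light.
Fleet B against Heavy: payoffs 90, 80, 16, 50 → best response Rest.
Mutual best responses: (Heavy, Rest).

Pure NE: (Heavy, Rest)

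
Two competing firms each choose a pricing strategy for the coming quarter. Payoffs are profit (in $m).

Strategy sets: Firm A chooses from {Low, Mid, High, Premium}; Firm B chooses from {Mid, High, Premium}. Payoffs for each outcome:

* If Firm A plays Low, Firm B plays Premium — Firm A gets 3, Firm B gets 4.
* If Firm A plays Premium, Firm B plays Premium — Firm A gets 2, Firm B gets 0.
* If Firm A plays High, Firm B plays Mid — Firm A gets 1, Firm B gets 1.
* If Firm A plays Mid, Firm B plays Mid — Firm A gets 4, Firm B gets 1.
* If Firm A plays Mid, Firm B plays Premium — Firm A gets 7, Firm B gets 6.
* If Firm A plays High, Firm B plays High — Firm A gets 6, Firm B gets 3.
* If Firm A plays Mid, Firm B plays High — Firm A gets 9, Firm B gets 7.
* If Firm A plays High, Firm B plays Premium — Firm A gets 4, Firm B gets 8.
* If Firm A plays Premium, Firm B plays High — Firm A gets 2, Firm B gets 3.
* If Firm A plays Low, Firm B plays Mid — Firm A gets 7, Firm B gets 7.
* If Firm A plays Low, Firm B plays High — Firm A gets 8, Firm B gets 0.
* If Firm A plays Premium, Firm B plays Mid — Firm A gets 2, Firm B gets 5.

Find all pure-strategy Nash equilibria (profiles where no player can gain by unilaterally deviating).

For each player, find the best response to each opponent profile; mutual best responses are the pure NE.
Firm A against Mid: payoffs 7, 4, 1, 2 → best response Low.
Firm A against High: payoffs 8, 9, 6, 2 → best response Mid.
Firm A against Premium: payoffs 3, 7, 4, 2 → best response Mid.
Firm B against Low: payoffs 7, 0, 4 → best response Mid.
Firm B against Mid: payoffs 1, 7, 6 → best response High.
Firm B against High: payoffs 1, 3, 8 → best response Premium.
Firm B against Premium: payoffs 5, 3, 0 → best response Mid.
Mutual best responses: (Low, Mid); (Mid, High).

(Low, Mid); (Mid, High)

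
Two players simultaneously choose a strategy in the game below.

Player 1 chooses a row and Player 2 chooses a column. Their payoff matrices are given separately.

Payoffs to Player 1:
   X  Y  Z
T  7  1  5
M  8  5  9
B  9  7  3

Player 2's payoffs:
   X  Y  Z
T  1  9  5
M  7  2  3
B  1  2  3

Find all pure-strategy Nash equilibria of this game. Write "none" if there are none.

none

Player 1 against X: payoffs 7, 8, 9 → best response B.
Player 1 against Y: payoffs 1, 5, 7 → best response B.
Player 1 against Z: payoffs 5, 9, 3 → best response M.
Player 2 against T: payoffs 1, 9, 5 → best response Y.
Player 2 against M: payoffs 7, 2, 3 → best response X.
Player 2 against B: payoffs 1, 2, 3 → best response Z.
No profile is a mutual best response for all players.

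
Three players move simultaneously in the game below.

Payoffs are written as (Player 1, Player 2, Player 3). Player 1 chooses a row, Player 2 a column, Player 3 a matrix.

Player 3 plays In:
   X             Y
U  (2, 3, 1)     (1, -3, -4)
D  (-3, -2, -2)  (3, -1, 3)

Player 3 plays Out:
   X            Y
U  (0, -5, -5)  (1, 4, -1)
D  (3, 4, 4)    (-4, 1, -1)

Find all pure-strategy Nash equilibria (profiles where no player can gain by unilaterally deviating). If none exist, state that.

(U, X, In): Player 1 gets 2, best alternative -3; Player 2 gets 3, best alternative -3; Player 3 gets 1, best alternative -5. No profitable deviation — NE.
(U, X, Out): Player 1 can switch to D (0 → 3). Not NE.
(U, Y, In): Player 1 can switch to D (1 → 3). Not NE.
(U, Y, Out): Player 1 gets 1, best alternative -4; Player 2 gets 4, best alternative -5; Player 3 gets -1, best alternative -4. No profitable deviation — NE.
(D, X, In): Player 1 can switch to U (-3 → 2). Not NE.
(D, X, Out): Player 1 gets 3, best alternative 0; Player 2 gets 4, best alternative 1; Player 3 gets 4, best alternative -2. No profitable deviation — NE.
(D, Y, In): Player 1 gets 3, best alternative 1; Player 2 gets -1, best alternative -2; Player 3 gets 3, best alternative -1. No profitable deviation — NE.
(D, Y, Out): Player 1 can switch to U (-4 → 1). Not NE.

The pure Nash equilibria are (U, X, In); (U, Y, Out); (D, X, Out); (D, Y, In).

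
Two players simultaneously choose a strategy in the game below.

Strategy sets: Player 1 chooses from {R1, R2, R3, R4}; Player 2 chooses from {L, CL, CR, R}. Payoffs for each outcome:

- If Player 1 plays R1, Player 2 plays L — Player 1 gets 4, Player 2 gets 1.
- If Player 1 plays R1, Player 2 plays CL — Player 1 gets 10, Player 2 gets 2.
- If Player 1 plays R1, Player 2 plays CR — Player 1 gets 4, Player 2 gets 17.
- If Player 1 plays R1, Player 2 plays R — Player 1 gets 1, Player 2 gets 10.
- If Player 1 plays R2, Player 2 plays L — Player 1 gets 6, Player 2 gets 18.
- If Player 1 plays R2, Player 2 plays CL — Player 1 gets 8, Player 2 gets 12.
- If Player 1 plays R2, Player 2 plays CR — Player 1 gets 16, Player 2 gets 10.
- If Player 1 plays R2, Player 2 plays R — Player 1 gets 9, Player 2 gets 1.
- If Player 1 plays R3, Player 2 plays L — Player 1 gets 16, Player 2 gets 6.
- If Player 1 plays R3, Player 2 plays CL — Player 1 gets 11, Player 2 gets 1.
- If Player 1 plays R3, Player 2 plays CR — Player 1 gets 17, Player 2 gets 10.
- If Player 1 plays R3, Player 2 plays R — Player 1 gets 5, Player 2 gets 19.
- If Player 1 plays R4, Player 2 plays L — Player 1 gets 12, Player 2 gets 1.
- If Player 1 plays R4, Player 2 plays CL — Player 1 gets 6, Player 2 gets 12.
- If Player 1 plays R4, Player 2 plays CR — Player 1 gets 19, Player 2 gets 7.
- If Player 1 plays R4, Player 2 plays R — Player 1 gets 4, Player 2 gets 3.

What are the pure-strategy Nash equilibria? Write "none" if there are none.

There is no pure-strategy Nash equilibrium.

Player 1 against L: payoffs 4, 6, 16, 12 → best response R3.
Player 1 against CL: payoffs 10, 8, 11, 6 → best response R3.
Player 1 against CR: payoffs 4, 16, 17, 19 → best response R4.
Player 1 against R: payoffs 1, 9, 5, 4 → best response R2.
Player 2 against R1: payoffs 1, 2, 17, 10 → best response CR.
Player 2 against R2: payoffs 18, 12, 10, 1 → best response L.
Player 2 against R3: payoffs 6, 1, 10, 19 → best response R.
Player 2 against R4: payoffs 1, 12, 7, 3 → best response CL.
No profile is a mutual best response for all players.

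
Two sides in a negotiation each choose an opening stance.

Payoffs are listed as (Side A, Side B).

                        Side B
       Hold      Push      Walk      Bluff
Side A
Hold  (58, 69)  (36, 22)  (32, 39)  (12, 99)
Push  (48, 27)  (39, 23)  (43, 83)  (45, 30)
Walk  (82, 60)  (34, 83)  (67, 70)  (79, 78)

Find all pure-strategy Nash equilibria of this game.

(Hold, Hold): Side A can switch to Walk (58 → 82). Not NE.
(Hold, Push): Side A can switch to Push (36 → 39). Not NE.
(Hold, Walk): Side A can switch to Push (32 → 43). Not NE.
(Hold, Bluff): Side A can switch to Push (12 → 45). Not NE.
(Push, Hold): Side A can switch to Hold (48 → 58). Not NE.
(Push, Push): Side B can switch to Hold (23 → 27). Not NE.
(Push, Walk): Side A can switch to Walk (43 → 67). Not NE.
(Push, Bluff): Side A can switch to Walk (45 → 79). Not NE.
(Walk, Hold): Side B can switch to Push (60 → 83). Not NE.
(Walk, Push): Side A can switch to Hold (34 → 36). Not NE.
(The remaining 2 profiles each have a profitable deviation by the same check.)

none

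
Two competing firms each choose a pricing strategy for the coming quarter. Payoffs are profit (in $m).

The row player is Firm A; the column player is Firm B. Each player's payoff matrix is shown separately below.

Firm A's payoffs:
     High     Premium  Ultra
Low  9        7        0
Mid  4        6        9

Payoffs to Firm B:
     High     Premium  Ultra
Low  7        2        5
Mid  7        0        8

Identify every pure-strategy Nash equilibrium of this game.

The pure Nash equilibria are (Low, High) and (Mid, Ultra).

Firm A against High: payoffs 9, 4 → best response Low.
Firm A against Premium: payoffs 7, 6 → best response Low.
Firm A against Ultra: payoffs 0, 9 → best response Mid.
Firm B against Low: payoffs 7, 2, 5 → best response High.
Firm B against Mid: payoffs 7, 0, 8 → best response Ultra.
Mutual best responses: (Low, High); (Mid, Ultra).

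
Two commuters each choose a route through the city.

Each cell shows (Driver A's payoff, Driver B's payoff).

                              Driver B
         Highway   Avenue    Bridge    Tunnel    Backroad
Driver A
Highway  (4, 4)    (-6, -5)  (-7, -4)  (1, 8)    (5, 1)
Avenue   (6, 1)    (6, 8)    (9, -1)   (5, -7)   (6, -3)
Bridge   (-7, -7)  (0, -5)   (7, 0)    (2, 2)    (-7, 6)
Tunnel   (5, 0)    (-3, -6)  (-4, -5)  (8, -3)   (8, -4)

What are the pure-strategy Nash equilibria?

Check each profile: it is a Nash equilibrium iff no player can strictly gain by switching unilaterally.
(Highway, Highway): Driver A can switch to Avenue (4 → 6). Not NE.
(Highway, Avenue): Driver A can switch to Avenue (-6 → 6). Not NE.
(Highway, Bridge): Driver A can switch to Avenue (-7 → 9). Not NE.
(Highway, Tunnel): Driver A can switch to Avenue (1 → 5). Not NE.
(Highway, Backroad): Driver A can switch to Avenue (5 → 6). Not NE.
(Avenue, Highway): Driver B can switch to Avenue (1 → 8). Not NE.
(Avenue, Avenue): Driver A gets 6, best alternative 0; Driver B gets 8, best alternative 1. No profitable deviation — NE.
(Avenue, Bridge): Driver B can switch to Highway (-1 → 1). Not NE.
(Avenue, Tunnel): Driver A can switch to Tunnel (5 → 8). Not NE.
(Avenue, Backroad): Driver A can switch to Tunnel (6 → 8). Not NE.
(Bridge, Highway): Driver A can switch to Highway (-7 → 4). Not NE.
(The remaining 9 profiles each have a profitable deviation by the same check.)

Pure NE: (Avenue, Avenue)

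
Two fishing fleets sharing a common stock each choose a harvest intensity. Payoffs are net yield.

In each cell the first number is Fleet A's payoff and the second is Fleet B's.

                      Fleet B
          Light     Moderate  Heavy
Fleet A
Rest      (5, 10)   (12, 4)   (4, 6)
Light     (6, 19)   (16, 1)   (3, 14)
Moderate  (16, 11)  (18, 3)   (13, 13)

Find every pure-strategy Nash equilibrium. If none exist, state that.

(Moderate, Heavy)

Fleet A against Light: payoffs 5, 6, 16 → best response Moderate.
Fleet A against Moderate: payoffs 12, 16, 18 → best response Moderate.
Fleet A against Heavy: payoffs 4, 3, 13 → best response Moderate.
Fleet B against Rest: payoffs 10, 4, 6 → best response Light.
Fleet B against Light: payoffs 19, 1, 14 → best response Light.
Fleet B against Moderate: payoffs 11, 3, 13 → best response Heavy.
Mutual best responses: (Moderate, Heavy).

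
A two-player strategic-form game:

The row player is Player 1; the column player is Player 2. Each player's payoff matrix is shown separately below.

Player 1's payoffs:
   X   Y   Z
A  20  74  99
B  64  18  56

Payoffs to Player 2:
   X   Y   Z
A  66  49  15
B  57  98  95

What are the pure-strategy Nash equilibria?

No pure-strategy Nash equilibrium.

Player 1 against X: payoffs 20, 64 → best response B.
Player 1 against Y: payoffs 74, 18 → best response A.
Player 1 against Z: payoffs 99, 56 → best response A.
Player 2 against A: payoffs 66, 49, 15 → best response X.
Player 2 against B: payoffs 57, 98, 95 → best response Y.
No profile is a mutual best response for all players.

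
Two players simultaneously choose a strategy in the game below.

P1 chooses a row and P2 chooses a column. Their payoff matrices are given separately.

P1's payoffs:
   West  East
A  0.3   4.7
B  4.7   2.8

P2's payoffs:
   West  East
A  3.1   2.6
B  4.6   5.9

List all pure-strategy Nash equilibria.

For each strategy profile, look for a profitable unilateral deviation.
(A, West): P1 can switch to B (0.3 → 4.7). Not NE.
(A, East): P2 can switch to West (2.6 → 3.1). Not NE.
(B, West): P2 can switch to East (4.6 → 5.9). Not NE.
(B, East): P1 can switch to A (2.8 → 4.7). Not NE.

No pure-strategy Nash equilibrium.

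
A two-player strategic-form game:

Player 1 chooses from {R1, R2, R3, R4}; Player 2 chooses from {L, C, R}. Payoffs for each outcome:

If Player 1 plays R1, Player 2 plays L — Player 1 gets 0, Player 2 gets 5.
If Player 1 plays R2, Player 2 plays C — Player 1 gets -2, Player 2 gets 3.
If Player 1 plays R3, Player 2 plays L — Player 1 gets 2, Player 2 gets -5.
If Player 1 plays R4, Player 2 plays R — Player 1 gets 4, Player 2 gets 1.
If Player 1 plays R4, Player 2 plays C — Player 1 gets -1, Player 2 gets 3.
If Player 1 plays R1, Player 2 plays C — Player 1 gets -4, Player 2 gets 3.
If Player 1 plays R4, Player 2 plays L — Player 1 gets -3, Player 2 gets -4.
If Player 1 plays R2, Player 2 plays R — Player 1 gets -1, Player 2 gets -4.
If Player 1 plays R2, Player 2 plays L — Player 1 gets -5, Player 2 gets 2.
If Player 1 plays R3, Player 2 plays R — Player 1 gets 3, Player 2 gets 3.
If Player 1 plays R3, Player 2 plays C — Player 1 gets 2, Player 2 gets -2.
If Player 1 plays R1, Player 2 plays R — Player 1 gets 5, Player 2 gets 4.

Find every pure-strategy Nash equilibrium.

No pure-strategy Nash equilibrium.

(R1, L): Player 1 can switch to R3 (0 → 2). Not NE.
(R1, C): Player 1 can switch to R2 (-4 → -2). Not NE.
(R1, R): Player 2 can switch to L (4 → 5). Not NE.
(R2, L): Player 1 can switch to R1 (-5 → 0). Not NE.
(R2, C): Player 1 can switch to R3 (-2 → 2). Not NE.
(R2, R): Player 1 can switch to R1 (-1 → 5). Not NE.
(The remaining 6 profiles each have a profitable deviation by the same check.)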